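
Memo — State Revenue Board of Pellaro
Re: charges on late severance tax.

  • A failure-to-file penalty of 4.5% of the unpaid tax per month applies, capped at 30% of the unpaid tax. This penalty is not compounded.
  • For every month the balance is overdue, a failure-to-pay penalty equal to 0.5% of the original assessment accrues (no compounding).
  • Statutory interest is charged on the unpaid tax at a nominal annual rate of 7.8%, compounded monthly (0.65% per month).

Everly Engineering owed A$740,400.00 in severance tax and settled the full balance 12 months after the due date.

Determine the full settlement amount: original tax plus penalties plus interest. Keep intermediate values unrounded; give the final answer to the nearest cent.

Failure-to-file: 12 × 4.5% × A$740,400.00 = A$399,816.00, capped at 30% × A$740,400.00 = A$222,120.00
Failure-to-pay penalty = 0.5% × A$740,400.00 × 12 mo = A$44,424.00
Interest: A$740,400.00 × ((1 + 0.0065)^12 − 1) = A$740,400.00 × 0.0808498… = A$59,861.1996…
Total = A$740,400.00 + A$266,544.0000 + A$59,861.1996… = A$1,066,805.20

A$1,066,805.20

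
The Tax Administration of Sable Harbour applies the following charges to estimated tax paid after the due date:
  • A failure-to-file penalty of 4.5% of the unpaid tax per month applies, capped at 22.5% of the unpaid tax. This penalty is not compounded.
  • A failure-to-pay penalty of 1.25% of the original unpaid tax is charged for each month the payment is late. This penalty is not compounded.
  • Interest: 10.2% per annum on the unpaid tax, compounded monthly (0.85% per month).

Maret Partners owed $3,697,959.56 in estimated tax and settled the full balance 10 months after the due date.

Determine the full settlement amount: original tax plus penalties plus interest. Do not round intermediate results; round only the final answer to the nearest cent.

Failure-to-file: 10 × 4.5% × $3,697,959.56 = $1,664,081.80…, capped at 22.5% × $3,697,959.56 = $832,040.90…
Failure-to-pay penalty = 1.25% × $3,697,959.56 × 10 mo = $462,244.95…
Interest: $3,697,959.56 × ((1 + 0.0085)^10 − 1) = $3,697,959.56 × 0.0883261… = $326,626.1701…
Total = $3,697,959.56 + $1,294,285.8460 + $326,626.1701… = $5,318,871.58

$5,318,871.58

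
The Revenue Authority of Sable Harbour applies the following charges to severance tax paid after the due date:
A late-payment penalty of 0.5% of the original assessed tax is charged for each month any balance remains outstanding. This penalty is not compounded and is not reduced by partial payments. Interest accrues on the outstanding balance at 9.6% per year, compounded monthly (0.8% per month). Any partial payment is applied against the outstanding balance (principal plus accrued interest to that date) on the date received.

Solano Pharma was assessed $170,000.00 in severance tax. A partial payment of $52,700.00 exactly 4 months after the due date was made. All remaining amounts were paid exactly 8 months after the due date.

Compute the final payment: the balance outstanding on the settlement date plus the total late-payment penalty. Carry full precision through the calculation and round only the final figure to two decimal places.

Balance at month 4: $170,000.0000 × (1 + 0.008)^4 = $175,505.6289…
After $52,700.00 payment: $175,505.6289… − $52,700.00 = $122,805.6289…
Balance at month 8: $122,805.6289… × (1 + 0.008)^4 = $126,782.8184…
Penalty: 8 × 0.5% × $170,000.00 = $6,800.00
Final settlement = outstanding balance + penalty = $126,782.8184… + $6,800.00 = $133,582.82

$133,582.82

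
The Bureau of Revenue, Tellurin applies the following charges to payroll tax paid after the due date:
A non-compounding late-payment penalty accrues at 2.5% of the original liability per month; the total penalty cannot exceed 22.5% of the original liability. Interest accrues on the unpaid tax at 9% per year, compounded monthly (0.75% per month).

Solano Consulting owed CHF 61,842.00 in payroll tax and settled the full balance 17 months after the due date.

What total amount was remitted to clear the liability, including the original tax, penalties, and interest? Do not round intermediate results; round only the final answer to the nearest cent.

Penalty (uncapped): 17 × 2.5% × CHF 61,842.00 = CHF 26,282.85; cap = 22.5% × CHF 61,842.00 = CHF 13,914.45 → penalty = CHF 13,914.45
Interest: CHF 61,842.00 × ((1 + 0.0075)^17 − 1) = CHF 61,842.00 × 0.1354446… = CHF 8,376.1621…
Total = CHF 61,842.00 + CHF 13,914.4500 + CHF 8,376.1621… = CHF 84,132.61

CHF 84,132.61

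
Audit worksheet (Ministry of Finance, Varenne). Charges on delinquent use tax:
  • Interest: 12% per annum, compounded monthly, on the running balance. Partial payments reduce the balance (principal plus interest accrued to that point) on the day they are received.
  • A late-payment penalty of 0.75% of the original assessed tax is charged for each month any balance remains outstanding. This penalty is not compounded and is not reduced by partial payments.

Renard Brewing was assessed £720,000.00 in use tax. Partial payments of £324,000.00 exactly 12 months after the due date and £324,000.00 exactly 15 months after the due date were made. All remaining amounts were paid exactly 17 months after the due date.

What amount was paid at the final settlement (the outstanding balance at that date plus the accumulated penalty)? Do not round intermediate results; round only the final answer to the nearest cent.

Monthly rate = 12% ÷ 12 = 1%
Balance at month 12: £720,000.0000 × (1 + 0.01)^12 = £811,314.0217…
After £324,000.00 payment: £811,314.0217… − £324,000.00 = £487,314.0217…
Balance at month 15: £487,314.0217… × (1 + 0.01)^3 = £502,080.1239…
After £324,000.00 payment: £502,080.1239… − £324,000.00 = £178,080.1239…
Balance at month 17: £178,080.1239… × (1 + 0.01)^2 = £181,659.5344…
Penalty: 17 × 0.75% × £720,000.00 = £91,800.00
Final settlement = outstanding balance + penalty = £181,659.5344… + £91,800.00 = £273,459.53

£273,459.53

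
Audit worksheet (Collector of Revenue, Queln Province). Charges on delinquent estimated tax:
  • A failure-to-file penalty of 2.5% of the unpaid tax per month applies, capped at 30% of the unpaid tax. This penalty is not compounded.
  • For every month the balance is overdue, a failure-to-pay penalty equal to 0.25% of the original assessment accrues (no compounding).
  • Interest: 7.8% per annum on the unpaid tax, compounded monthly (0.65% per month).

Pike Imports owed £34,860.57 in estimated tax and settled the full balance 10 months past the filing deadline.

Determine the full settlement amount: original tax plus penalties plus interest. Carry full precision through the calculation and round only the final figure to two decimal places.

Failure-to-file: 10 × 2.5% × £34,860.57 = £8,715.14… (under the 30% cap)
Failure-to-pay penalty = 0.25% × £34,860.57 × 10 mo = £871.51…
Interest: £34,860.57 × ((1 + 0.0065)^10 − 1) = £34,860.57 × 0.0669346… = £2,333.3777…
Total = £34,860.57 + £9,586.6568… + £2,333.3777… = £46,780.60

£46,780.60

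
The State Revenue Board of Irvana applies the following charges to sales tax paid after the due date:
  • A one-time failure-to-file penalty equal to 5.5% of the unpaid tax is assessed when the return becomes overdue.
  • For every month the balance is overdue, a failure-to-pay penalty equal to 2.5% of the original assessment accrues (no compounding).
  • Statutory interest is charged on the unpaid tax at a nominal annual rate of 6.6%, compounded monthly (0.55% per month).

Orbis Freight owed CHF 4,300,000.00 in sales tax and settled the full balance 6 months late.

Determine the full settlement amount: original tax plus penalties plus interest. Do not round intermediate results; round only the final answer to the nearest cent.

Failure-to-file penalty: 5.5% × CHF 4,300,000.00 = CHF 236,500.00
Failure-to-pay penalty = 2.5% × CHF 4,300,000.00 × 6 mo = CHF 645,000.00
Interest: CHF 4,300,000.00 × ((1 + 0.0055)^6 − 1) = CHF 4,300,000.00 × 0.0334571… = CHF 143,865.4924…
Total = CHF 4,300,000.00 + CHF 881,500.0000 + CHF 143,865.4924… = CHF 5,325,365.49

CHF 5,325,365.49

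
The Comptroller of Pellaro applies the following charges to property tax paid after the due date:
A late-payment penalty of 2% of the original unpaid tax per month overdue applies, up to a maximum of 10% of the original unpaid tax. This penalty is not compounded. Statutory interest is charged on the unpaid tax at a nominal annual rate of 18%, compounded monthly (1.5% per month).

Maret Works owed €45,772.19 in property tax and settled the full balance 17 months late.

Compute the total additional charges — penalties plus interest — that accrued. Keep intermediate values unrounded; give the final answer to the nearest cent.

€17,760.54

Penalty (uncapped): 17 × 2% × €45,772.19 = €15,562.54…; cap = 10% × €45,772.19 = €4,577.22… → penalty = €4,577.22…
Interest: €45,772.19 × ((1 + 0.015)^17 − 1) = €45,772.19 × 0.2880203… = €13,183.3213…
Penalties + interest = €4,577.2190 + €13,183.3213… = €17,760.54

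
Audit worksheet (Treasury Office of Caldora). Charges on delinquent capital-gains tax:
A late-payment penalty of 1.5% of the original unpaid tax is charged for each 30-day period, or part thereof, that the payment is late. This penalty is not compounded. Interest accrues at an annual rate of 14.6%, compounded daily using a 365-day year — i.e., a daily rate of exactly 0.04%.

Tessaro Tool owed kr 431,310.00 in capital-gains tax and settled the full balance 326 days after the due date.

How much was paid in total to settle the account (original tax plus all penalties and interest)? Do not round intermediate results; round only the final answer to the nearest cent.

kr 562,537.92

Penalty periods: ⌈326/30⌉ = 11; penalty = 11 × 1.5% × kr 431,310.00 = kr 71,166.15
Interest: kr 431,310.00 × ((1 + 0.0004)^326 − 1) = kr 431,310.00 × 0.13925430… = kr 60,061.7728…
Total = kr 431,310.00 + kr 71,166.1500 + kr 60,061.7728… = kr 562,537.92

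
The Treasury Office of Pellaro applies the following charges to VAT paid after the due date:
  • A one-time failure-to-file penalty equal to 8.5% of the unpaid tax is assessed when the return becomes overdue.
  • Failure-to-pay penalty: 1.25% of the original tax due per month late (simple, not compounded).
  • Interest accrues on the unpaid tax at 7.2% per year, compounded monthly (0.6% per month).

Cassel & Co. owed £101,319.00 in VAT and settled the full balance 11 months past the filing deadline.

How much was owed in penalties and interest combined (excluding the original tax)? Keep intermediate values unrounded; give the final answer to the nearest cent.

£29,434.80

Failure-to-file penalty: 8.5% × £101,319.00 = £8,612.12…
Failure-to-pay penalty = 1.25% × £101,319.00 × 11 mo = £13,931.36…
Interest: £101,319.00 × ((1 + 0.006)^11 − 1) = £101,319.00 × 0.0680161… = £6,891.3203…
Penalties + interest = £22,543.4775 + £6,891.3203… = £29,434.80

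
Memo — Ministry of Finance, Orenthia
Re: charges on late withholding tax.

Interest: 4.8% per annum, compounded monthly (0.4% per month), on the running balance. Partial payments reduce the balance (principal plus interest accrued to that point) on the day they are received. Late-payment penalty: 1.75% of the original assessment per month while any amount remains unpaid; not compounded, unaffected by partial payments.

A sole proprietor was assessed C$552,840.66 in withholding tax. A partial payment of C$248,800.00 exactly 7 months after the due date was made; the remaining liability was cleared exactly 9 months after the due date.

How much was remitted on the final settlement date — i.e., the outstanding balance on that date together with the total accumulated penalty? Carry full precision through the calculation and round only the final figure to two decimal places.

C$409,342.37

Balance at month 7: C$552,840.6600 × (1 + 0.004)^7 = C$568,507.1963…
After C$248,800.00 payment: C$568,507.1963… − C$248,800.00 = C$319,707.1963…
Balance at month 9: C$319,707.1963… × (1 + 0.004)^2 = C$322,269.9692…
Penalty: 9 × 1.75% × C$552,840.66 = C$87,072.40…
Final settlement = outstanding balance + penalty = C$322,269.9692… + C$87,072.40… = C$409,342.37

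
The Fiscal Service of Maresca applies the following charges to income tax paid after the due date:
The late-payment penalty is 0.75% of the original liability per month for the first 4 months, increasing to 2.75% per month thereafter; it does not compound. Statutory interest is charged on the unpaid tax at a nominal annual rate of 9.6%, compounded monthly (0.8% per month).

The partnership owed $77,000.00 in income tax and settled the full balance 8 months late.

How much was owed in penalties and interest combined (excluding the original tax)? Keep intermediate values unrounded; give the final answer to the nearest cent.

$15,848.21

Penalty, months 1–4: 4 × 0.75% × $77,000.00 = $2,310.00
Penalty, months 5–8: 4 × 2.75% × $77,000.00 = $8,470.00
Interest: $77,000.00 × ((1 + 0.008)^8 − 1) = $77,000.00 × 0.0658210… = $5,068.2140…
Penalties + interest = $10,780.0000 + $5,068.2140… = $15,848.21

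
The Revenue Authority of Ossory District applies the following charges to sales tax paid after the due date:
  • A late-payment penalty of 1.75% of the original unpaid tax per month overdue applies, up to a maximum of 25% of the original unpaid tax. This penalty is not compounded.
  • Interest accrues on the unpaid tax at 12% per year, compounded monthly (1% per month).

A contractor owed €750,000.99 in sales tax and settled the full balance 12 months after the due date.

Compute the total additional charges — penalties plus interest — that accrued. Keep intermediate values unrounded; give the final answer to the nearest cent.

€252,619.11

Penalty: 12 × 1.75% × €750,000.99 = €157,500.21… (below the 25% cap of €187,500.25…)
Interest: €750,000.99 × ((1 + 0.01)^12 − 1) = €750,000.99 × 0.1268250… = €95,118.8982…
Penalties + interest = €157,500.2079 + €95,118.8982… = €252,619.11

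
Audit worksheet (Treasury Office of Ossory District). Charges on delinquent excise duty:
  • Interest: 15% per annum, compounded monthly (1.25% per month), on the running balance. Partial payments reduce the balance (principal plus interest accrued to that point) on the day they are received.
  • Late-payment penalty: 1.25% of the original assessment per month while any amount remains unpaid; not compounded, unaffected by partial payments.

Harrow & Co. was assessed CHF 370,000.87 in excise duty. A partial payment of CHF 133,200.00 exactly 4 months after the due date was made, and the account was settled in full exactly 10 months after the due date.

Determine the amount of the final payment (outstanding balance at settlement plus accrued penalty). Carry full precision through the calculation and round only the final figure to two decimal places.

Balance at month 4: CHF 370,000.8700 × (1 + 0.0125)^4 = CHF 388,850.6890…
After CHF 133,200.00 payment: CHF 388,850.6890… − CHF 133,200.00 = CHF 255,650.6890…
Balance at month 10: CHF 255,650.6890… × (1 + 0.0125)^6 = CHF 275,433.7524…
Penalty: 10 × 1.25% × CHF 370,000.87 = CHF 46,250.11…
Final settlement = outstanding balance + penalty = CHF 275,433.7524… + CHF 46,250.11… = CHF 321,683.86

CHF 321,683.86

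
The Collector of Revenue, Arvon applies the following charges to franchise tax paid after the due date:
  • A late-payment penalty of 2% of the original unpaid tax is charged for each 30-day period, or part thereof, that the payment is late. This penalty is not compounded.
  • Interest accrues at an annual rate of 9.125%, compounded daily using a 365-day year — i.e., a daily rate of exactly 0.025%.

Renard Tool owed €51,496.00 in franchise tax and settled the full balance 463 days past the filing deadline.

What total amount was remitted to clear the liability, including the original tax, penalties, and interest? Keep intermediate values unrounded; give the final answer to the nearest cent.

€74,293.22

Penalty periods: ⌈463/30⌉ = 16; penalty = 16 × 2% × €51,496.00 = €16,478.72
Interest: €51,496.00 × ((1 + 0.00025)^463 − 1) = €51,496.00 × 0.12269892… = €6,318.5034…
Total = €51,496.00 + €16,478.7200 + €6,318.5034… = €74,293.22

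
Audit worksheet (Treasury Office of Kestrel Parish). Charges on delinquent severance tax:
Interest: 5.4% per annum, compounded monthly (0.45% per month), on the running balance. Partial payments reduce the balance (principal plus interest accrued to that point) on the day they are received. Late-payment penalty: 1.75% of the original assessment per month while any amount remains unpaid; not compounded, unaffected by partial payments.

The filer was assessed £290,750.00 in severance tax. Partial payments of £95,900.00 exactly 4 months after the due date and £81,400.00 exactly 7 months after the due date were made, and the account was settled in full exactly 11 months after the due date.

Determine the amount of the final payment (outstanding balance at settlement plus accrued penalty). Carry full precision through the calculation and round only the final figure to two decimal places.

Balance at month 4: £290,750.0000 × (1 + 0.0045)^4 = £296,018.9322…
After £95,900.00 payment: £296,018.9322… − £95,900.00 = £200,118.9322…
Balance at month 7: £200,118.9322… × (1 + 0.0045)^3 = £202,832.7133…
After £81,400.00 payment: £202,832.7133… − £81,400.00 = £121,432.7133…
Balance at month 11: £121,432.7133… × (1 + 0.0045)^4 = £123,633.3005…
Penalty: 11 × 1.75% × £290,750.00 = £55,969.38…
Final settlement = outstanding balance + penalty = £123,633.3005… + £55,969.38… = £179,602.68

£179,602.68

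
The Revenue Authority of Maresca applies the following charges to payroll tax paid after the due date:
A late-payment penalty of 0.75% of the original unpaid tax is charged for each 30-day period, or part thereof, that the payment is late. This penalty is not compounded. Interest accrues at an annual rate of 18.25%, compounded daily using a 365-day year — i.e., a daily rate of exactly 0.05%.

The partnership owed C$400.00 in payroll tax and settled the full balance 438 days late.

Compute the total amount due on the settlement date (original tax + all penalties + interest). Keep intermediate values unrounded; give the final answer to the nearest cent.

Penalty periods: ⌈438/30⌉ = 15; penalty = 15 × 0.75% × C$400.00 = C$45.00
Interest: C$400.00 × ((1 + 0.0005)^438 − 1) = C$400.00 × 0.24476315… = C$97.9053…
Total = C$400.00 + C$45.0000 + C$97.9053… = C$542.91

C$542.91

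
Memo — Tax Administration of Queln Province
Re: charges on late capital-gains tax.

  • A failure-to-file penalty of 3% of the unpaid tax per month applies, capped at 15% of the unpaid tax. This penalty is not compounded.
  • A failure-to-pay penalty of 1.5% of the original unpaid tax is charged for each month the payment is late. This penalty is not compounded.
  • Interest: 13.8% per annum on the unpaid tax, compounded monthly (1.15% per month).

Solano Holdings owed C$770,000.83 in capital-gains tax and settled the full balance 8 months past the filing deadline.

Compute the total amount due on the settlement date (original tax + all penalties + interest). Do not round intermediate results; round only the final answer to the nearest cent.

C$1,051,658.98

Failure-to-file: 8 × 3% × C$770,000.83 = C$184,800.20…, capped at 15% × C$770,000.83 = C$115,500.12…
Failure-to-pay penalty = 1.5% × C$770,000.83 × 8 mo = C$92,400.10…
Interest: C$770,000.83 × ((1 + 0.0115)^8 − 1) = C$770,000.83 × 0.0957894… = C$73,757.9211…
Total = C$770,000.83 + C$207,900.2241 + C$73,757.9211… = C$1,051,658.98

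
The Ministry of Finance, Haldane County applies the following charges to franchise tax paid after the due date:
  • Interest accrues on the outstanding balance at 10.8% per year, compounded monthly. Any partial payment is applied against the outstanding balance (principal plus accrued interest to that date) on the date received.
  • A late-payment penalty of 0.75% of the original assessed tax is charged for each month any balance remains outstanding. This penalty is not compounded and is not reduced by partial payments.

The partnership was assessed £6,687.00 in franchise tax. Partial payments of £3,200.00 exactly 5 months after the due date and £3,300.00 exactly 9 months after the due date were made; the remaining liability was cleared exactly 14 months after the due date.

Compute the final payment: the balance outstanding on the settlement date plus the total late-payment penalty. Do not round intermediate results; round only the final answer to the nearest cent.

Monthly rate = 10.8% ÷ 12 = 0.9%
Balance at month 5: £6,687.0000 × (1 + 0.009)^5 = £6,993.3804…
After £3,200.00 payment: £6,993.3804… − £3,200.00 = £3,793.3804…
Balance at month 9: £3,793.3804… × (1 + 0.009)^4 = £3,931.7968…
After £3,300.00 payment: £3,931.7968… − £3,300.00 = £631.7968…
Balance at month 14: £631.7968… × (1 + 0.009)^5 = £660.7440…
Penalty: 14 × 0.75% × £6,687.00 = £702.14…
Final settlement = outstanding balance + penalty = £660.7440… + £702.14… = £1,362.88

£1,362.88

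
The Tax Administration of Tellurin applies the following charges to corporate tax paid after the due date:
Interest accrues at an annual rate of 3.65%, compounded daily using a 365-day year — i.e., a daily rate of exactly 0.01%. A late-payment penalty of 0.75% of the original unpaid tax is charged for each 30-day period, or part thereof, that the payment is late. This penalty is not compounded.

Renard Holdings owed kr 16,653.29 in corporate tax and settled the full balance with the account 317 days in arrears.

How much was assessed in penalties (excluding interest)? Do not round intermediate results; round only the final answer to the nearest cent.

Penalty periods: ⌈317/30⌉ = 11; penalty = 11 × 0.75% × kr 16,653.29 = kr 1,373.90…

kr 1,373.90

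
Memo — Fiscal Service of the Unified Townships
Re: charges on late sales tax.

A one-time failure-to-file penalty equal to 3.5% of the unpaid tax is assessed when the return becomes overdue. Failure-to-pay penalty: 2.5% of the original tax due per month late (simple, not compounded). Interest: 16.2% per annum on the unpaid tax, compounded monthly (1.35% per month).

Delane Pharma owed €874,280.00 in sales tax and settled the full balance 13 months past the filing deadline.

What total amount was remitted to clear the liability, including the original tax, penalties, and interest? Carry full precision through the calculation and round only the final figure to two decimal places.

€1,355,521.75

Failure-to-file penalty: 3.5% × €874,280.00 = €30,599.80
Failure-to-pay penalty: 13 × 2.5% × €874,280.00 = €284,141.00
Interest: €874,280.00 × ((1 + 0.0135)^13 − 1) = €874,280.00 × 0.1904435… = €166,500.9464…
Total = €874,280.00 + €314,740.8000 + €166,500.9464… = €1,355,521.75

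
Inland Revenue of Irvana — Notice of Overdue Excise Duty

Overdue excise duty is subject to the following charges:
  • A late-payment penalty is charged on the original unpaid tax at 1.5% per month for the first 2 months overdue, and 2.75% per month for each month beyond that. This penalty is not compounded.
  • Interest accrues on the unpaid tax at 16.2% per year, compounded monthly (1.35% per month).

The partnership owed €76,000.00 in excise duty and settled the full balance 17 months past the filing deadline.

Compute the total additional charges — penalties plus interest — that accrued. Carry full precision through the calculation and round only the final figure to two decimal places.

Penalty, months 1–2: 2 × 1.5% × €76,000.00 = €2,280.00
Penalty, months 3–17: 15 × 2.75% × €76,000.00 = €31,350.00
Interest: €76,000.00 × ((1 + 0.0135)^17 − 1) = €76,000.00 × 0.2560410… = €19,459.1128…
Penalties + interest = €33,630.0000 + €19,459.1128… = €53,089.11

€53,089.11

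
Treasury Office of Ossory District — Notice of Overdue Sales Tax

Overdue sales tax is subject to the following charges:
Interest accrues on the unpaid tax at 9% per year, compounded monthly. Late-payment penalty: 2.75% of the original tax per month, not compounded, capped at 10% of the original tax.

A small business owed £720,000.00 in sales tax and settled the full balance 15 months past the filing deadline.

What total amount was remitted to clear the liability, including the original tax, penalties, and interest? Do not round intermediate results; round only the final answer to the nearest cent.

£877,393.87

Penalty (uncapped): 15 × 2.75% × £720,000.00 = £297,000.00; cap = 10% × £720,000.00 = £72,000.00 → penalty = £72,000.00
Interest (9%/yr ÷ 12 = 0.75%/month): £720,000.00 × ((1 + 0.0075)^15 − 1) = £85,393.8678…
Total = £720,000.00 + £72,000.0000 + £85,393.8678… = £877,393.87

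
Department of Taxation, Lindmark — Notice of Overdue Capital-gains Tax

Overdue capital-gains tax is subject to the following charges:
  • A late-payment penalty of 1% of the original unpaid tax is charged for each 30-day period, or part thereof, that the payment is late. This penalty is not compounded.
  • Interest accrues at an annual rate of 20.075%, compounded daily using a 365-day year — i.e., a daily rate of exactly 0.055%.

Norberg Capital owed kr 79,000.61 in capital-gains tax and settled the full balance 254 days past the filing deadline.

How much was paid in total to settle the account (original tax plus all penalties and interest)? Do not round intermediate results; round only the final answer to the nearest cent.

kr 97,951.64

Penalty periods: ⌈254/30⌉ = 9; penalty = 9 × 1% × kr 79,000.61 = kr 7,110.05…
Interest: kr 79,000.61 × ((1 + 0.00055)^254 − 1) = kr 79,000.61 × 0.14988461… = kr 11,840.9755…
Total = kr 79,000.61 + kr 7,110.0549 + kr 11,840.9755… = kr 97,951.64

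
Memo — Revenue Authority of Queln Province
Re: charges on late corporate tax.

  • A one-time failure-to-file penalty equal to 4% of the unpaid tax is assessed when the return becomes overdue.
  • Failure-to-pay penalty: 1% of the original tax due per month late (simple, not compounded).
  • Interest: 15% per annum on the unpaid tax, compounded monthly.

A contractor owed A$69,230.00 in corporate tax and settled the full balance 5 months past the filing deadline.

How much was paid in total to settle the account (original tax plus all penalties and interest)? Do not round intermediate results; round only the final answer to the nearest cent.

A$79,897.11

Failure-to-file penalty: 4% × A$69,230.00 = A$2,769.20
Failure-to-pay penalty = 1% × A$69,230.00 × 5 mo = A$3,461.50
Interest (15%/yr ÷ 12 = 1.25%/month): A$69,230.00 × ((1 + 0.0125)^5 − 1) = A$4,436.4075…
Total = A$69,230.00 + A$6,230.7000 + A$4,436.4075… = A$79,897.11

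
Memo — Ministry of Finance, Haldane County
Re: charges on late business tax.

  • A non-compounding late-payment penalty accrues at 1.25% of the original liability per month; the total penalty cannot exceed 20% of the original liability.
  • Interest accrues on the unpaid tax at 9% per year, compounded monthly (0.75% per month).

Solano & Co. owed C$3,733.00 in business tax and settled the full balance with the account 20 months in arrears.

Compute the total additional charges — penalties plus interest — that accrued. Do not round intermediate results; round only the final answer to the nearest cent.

C$1,348.30

Penalty (uncapped): 20 × 1.25% × C$3,733.00 = C$933.25; cap = 20% × C$3,733.00 = C$746.60 → penalty = C$746.60
Interest: C$3,733.00 × ((1 + 0.0075)^20 − 1) = C$3,733.00 × 0.1611841… = C$601.7004…
Penalties + interest = C$746.6000 + C$601.7004… = C$1,348.30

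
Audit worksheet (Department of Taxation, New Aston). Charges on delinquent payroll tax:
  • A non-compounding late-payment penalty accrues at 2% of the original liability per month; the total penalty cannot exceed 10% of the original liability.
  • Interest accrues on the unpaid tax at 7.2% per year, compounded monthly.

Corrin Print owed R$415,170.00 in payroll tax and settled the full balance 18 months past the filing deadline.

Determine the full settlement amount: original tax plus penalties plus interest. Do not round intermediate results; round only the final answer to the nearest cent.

R$503,886.97

Penalty (uncapped): 18 × 2% × R$415,170.00 = R$149,461.20; cap = 10% × R$415,170.00 = R$41,517.00 → penalty = R$41,517.00
Interest (7.2%/yr ÷ 12 = 0.6%/month): R$415,170.00 × ((1 + 0.006)^18 − 1) = R$47,199.9671…
Total = R$415,170.00 + R$41,517.0000 + R$47,199.9671… = R$503,886.97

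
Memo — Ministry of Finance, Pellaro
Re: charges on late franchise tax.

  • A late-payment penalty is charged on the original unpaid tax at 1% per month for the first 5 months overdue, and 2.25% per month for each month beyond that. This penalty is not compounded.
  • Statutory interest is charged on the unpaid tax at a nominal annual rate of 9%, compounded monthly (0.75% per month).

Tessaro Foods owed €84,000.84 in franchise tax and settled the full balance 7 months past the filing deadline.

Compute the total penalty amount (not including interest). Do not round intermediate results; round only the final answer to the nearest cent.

€7,980.08

Penalty, months 1–5: 5 × 1% × €84,000.84 = €4,200.04…
Penalty, months 6–7: 2 × 2.25% × €84,000.84 = €3,780.04…
Total penalty = €4,200.04… + €3,780.04… = €7,980.08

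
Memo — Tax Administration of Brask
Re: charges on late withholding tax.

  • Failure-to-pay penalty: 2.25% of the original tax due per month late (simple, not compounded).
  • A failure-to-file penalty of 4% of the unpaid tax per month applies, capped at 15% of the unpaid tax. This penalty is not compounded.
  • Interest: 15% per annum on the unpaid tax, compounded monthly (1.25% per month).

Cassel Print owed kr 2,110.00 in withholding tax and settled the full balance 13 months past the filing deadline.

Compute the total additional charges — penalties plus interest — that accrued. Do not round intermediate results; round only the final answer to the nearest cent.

Failure-to-file: 13 × 4% × kr 2,110.00 = kr 1,097.20, capped at 15% × kr 2,110.00 = kr 316.50
Failure-to-pay penalty: 13 × 2.25% × kr 2,110.00 = kr 617.18…
Interest: kr 2,110.00 × ((1 + 0.0125)^13 − 1) = kr 2,110.00 × 0.1752639… = kr 369.8069…
Penalties + interest = kr 933.6750 + kr 369.8069… = kr 1,303.48

kr 1,303.48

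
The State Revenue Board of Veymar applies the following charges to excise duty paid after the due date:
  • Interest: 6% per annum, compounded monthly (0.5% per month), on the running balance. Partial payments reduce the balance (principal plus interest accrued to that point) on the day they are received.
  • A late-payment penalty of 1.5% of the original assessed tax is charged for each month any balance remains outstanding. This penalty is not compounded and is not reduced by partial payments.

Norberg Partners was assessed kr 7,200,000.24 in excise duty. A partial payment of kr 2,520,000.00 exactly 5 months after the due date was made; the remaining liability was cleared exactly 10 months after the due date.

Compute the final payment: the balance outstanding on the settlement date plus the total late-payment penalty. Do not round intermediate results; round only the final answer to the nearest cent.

Balance at month 5: kr 7,200,000.2400 × (1 + 0.005)^5 = kr 7,381,809.2686…
After kr 2,520,000.00 payment: kr 7,381,809.2686… − kr 2,520,000.00 = kr 4,861,809.2686…
Balance at month 10: kr 4,861,809.2686… × (1 + 0.005)^5 = kr 4,984,576.0451…
Penalty: 10 × 1.5% × kr 7,200,000.24 = kr 1,080,000.04…
Final settlement = outstanding balance + penalty = kr 4,984,576.0451… + kr 1,080,000.04… = kr 6,064,576.08

kr 6,064,576.08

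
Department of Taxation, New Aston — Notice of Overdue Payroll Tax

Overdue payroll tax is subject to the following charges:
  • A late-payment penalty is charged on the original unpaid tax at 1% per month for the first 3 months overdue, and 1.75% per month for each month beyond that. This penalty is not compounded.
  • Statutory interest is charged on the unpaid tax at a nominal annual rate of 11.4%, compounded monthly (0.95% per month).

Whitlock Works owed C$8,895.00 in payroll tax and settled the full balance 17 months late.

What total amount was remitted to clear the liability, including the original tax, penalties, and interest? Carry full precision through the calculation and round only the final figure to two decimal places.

C$12,892.21

Penalty, months 1–3: 3 × 1% × C$8,895.00 = C$266.85
Penalty, months 4–17: 14 × 1.75% × C$8,895.00 = C$2,179.28…
Interest: C$8,895.00 × ((1 + 0.0095)^17 − 1) = C$8,895.00 × 0.1743769… = C$1,551.0824…
Total = C$8,895.00 + C$2,446.1250 + C$1,551.0824… = C$12,892.21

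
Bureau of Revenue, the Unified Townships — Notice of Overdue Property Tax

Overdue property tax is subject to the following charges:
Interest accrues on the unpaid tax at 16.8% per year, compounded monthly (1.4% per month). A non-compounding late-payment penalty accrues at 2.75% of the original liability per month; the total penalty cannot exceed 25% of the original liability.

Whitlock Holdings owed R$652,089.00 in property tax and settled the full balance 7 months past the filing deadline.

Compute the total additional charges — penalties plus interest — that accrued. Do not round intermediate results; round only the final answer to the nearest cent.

Penalty: 7 × 2.75% × R$652,089.00 = R$125,527.13… (below the 25% cap of R$163,022.25)
Interest: R$652,089.00 × ((1 + 0.014)^7 − 1) = R$652,089.00 × 0.1022134… = R$66,652.2311…
Penalties + interest = R$125,527.1325 + R$66,652.2311… = R$192,179.36

R$192,179.36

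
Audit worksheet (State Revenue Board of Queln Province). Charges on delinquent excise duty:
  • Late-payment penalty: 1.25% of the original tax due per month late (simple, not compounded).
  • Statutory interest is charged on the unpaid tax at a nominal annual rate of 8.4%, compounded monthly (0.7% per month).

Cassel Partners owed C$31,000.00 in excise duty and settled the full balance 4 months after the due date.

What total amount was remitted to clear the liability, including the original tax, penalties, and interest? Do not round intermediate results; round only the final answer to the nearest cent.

C$33,427.16

Late-payment penalty: 4 × 1.25% × C$31,000.00 = C$1,550.00
Interest: C$31,000.00 × ((1 + 0.007)^4 − 1) = C$31,000.00 × 0.0282954… = C$877.1566…
Total = C$31,000.00 + C$1,550.0000 + C$877.1566… = C$33,427.16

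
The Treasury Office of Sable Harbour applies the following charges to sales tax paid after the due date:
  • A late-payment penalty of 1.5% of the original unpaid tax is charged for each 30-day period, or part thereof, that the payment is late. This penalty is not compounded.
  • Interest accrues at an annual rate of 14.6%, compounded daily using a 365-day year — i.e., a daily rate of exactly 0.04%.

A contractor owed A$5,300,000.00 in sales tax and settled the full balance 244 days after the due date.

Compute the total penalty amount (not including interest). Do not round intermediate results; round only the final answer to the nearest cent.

A$715,500.00

Penalty periods: ⌈244/30⌉ = 9; penalty = 9 × 1.5% × A$5,300,000.00 = A$715,500.00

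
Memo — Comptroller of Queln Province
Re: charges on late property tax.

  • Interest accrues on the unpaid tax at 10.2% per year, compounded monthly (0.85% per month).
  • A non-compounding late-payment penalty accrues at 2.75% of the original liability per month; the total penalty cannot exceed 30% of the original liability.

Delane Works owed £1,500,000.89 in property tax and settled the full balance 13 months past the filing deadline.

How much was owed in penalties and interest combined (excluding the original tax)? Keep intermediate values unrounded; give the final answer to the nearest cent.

Penalty (uncapped): 13 × 2.75% × £1,500,000.89 = £536,250.32…; cap = 30% × £1,500,000.89 = £450,000.27… → penalty = £450,000.27…
Interest: £1,500,000.89 × ((1 + 0.0085)^13 − 1) = £1,500,000.89 × 0.1163149… = £174,472.4983…
Penalties + interest = £450,000.2670 + £174,472.4983… = £624,472.77

£624,472.77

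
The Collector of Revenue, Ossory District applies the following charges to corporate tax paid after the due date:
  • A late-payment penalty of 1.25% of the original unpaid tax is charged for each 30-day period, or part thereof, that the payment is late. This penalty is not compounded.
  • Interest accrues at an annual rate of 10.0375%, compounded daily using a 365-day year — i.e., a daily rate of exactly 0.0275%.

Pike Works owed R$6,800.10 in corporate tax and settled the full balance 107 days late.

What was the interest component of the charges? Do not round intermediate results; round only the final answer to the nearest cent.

Interest: R$6,800.10 × ((1 + 0.000275)^107 − 1) = R$6,800.10 × 0.02985803… = R$203.0376…

R$203.04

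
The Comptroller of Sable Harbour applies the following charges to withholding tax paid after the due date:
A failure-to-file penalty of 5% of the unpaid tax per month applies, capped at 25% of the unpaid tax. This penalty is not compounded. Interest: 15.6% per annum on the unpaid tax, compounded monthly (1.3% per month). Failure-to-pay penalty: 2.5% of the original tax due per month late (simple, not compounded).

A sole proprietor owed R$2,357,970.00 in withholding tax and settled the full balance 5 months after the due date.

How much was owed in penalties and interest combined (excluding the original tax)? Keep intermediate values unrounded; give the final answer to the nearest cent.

Failure-to-file: 5 × 5% × R$2,357,970.00 = R$589,492.50, capped at 25% × R$2,357,970.00 = R$589,492.50
Failure-to-pay penalty: 5 × 2.5% × R$2,357,970.00 = R$294,746.25
Interest: R$2,357,970.00 × ((1 + 0.013)^5 − 1) = R$2,357,970.00 × 0.0667121… = R$157,305.1615…
Penalties + interest = R$884,238.7500 + R$157,305.1615… = R$1,041,543.91

R$1,041,543.91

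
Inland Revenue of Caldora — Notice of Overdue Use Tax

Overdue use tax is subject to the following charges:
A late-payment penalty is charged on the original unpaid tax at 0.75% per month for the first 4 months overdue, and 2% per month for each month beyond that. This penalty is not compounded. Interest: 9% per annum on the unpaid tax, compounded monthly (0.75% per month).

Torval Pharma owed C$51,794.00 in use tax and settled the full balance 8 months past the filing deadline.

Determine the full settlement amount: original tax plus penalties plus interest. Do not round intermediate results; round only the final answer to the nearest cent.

C$60,681.79

Penalty, months 1–4: 4 × 0.75% × C$51,794.00 = C$1,553.82
Penalty, months 5–8: 4 × 2% × C$51,794.00 = C$4,143.52
Interest: C$51,794.00 × ((1 + 0.0075)^8 − 1) = C$51,794.00 × 0.0615988… = C$3,190.4507…
Total = C$51,794.00 + C$5,697.3400 + C$3,190.4507… = C$60,681.79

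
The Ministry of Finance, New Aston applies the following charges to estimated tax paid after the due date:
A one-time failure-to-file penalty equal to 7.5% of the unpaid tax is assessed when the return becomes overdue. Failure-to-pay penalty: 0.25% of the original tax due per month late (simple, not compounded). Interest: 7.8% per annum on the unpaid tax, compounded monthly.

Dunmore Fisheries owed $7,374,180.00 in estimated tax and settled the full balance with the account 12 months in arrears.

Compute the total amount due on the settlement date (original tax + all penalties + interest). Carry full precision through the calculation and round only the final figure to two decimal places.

$8,744,669.95

Failure-to-file penalty: 7.5% × $7,374,180.00 = $553,063.50
Failure-to-pay penalty = 0.25% × $7,374,180.00 × 12 mo = $221,225.40
Interest (7.8%/yr ÷ 12 = 0.65%/month): $7,374,180.00 × ((1 + 0.0065)^12 − 1) = $596,201.0546…
Total = $7,374,180.00 + $774,288.9000 + $596,201.0546… = $8,744,669.95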